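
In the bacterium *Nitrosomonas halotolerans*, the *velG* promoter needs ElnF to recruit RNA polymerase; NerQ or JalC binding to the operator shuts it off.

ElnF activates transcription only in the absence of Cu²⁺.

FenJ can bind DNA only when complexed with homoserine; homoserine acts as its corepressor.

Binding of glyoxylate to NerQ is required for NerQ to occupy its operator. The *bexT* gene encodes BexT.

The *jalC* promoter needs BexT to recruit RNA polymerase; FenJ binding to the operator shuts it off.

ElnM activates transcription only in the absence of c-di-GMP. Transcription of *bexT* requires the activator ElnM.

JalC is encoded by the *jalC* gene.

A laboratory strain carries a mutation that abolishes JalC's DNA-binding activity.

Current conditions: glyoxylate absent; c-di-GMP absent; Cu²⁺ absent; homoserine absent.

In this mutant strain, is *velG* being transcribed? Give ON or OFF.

ON

Glyoxylate is absent, so NerQ is inactive.
JalC is non-functional in this strain, so it has no effect.
Cu²⁺ is absent, so ElnF is active.
No repressor is bound and ElnF is active, so *velG* is transcribed.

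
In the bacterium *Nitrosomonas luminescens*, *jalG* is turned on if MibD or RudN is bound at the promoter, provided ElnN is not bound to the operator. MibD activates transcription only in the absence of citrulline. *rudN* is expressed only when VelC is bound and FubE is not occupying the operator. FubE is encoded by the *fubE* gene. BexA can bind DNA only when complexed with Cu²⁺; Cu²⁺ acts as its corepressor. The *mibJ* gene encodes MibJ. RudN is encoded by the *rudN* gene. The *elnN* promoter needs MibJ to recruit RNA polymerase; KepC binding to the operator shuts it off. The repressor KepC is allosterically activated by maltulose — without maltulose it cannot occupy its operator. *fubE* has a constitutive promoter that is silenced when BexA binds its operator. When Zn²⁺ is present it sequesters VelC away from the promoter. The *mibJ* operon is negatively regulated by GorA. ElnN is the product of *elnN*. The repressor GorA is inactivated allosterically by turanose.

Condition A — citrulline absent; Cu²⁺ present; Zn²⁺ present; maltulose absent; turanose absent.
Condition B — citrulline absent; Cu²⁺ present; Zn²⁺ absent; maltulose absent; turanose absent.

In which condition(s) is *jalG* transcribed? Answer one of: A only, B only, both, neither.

both

Condition A:
Citrulline is absent, so MibD is active.
Cu²⁺ is present, so BexA is active.
With repressor BexA bound, *fubE* is not transcribed.
So FubE is not produced.
Zn²⁺ is present, so VelC is inactive.
Required activator VelC is absent, so *rudN* is not transcribed.
So RudN is not produced.
Maltulose is absent, so KepC is inactive.
Turanose is absent, so GorA is active.
With repressor GorA bound, *mibJ* is not transcribed.
So MibJ is not produced.
Required activator MibJ is absent, so *elnN* is not transcribed.
So ElnN is not produced.
Activator MibD is present, so *jalG* is transcribed.
→ *jalG* is ON in A.
Condition B:
Citrulline is absent, so MibD is active.
Cu²⁺ is present, so BexA is active.
With repressor BexA bound, *fubE* is not transcribed.
So FubE is not produced.
Zn²⁺ is absent, so VelC is active.
No repressor is bound and VelC is active, so *rudN* is transcribed.
So RudN is produced and active.
Maltulose is absent, so KepC is inactive.
Turanose is absent, so GorA is active.
With repressor GorA bound, *mibJ* is not transcribed.
So MibJ is not produced.
Required activator MibJ is absent, so *elnN* is not transcribed.
So ElnN is not produced.
Activator MibD is present, so *jalG* is transcribed.
→ *jalG* is ON in B.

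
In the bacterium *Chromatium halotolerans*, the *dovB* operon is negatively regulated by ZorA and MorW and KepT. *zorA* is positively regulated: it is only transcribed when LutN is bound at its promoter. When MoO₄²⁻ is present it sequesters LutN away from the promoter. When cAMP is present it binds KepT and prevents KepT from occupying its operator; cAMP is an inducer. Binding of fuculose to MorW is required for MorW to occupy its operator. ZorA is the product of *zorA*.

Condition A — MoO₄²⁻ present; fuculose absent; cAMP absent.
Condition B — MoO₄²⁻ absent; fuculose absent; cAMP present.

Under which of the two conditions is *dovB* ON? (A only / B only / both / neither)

Condition A:
MoO₄²⁻ is present, so LutN is inactive.
Required activator LutN is absent, so *zorA* is not transcribed.
So ZorA is not produced.
Fuculose is absent, so MorW is inactive.
cAMP is absent, so KepT is active.
With repressor KepT bound, *dovB* is not transcribed.
→ *dovB* is OFF in A.
Condition B:
MoO₄²⁻ is absent, so LutN is active.
No repressor is bound and LutN is active, so *zorA* is transcribed.
So ZorA is produced and active.
Fuculose is absent, so MorW is inactive.
cAMP is present, so KepT is inactive.
With repressor ZorA bound, *dovB* is not transcribed.
→ *dovB* is OFF in B.

neither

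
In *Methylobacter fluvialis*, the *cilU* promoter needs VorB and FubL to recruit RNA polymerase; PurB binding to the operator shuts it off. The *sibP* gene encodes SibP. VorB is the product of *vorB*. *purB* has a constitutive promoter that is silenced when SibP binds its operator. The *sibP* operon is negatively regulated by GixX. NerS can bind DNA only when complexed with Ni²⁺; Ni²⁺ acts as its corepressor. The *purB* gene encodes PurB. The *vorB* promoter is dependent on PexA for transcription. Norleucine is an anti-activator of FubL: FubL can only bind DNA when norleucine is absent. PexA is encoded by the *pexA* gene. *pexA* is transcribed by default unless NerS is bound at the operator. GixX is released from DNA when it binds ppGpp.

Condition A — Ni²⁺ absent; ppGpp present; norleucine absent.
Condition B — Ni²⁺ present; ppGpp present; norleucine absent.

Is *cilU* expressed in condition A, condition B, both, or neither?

Condition A:
Ni²⁺ is absent, so NerS is inactive.
With no repressor bound, *pexA* is transcribed.
So PexA is produced and active.
No repressor is bound and PexA is active, so *vorB* is transcribed.
So VorB is produced and active.
ppGpp is present, so GixX is inactive.
With no repressor bound, *sibP* is transcribed.
So SibP is produced and active.
With repressor SibP bound, *purB* is not transcribed.
So PurB is not produced.
Norleucine is absent, so FubL is active.
No repressor is bound and VorB and FubL are active, so *cilU* is transcribed.
→ *cilU* is ON in A.
Condition B:
Ni²⁺ is present, so NerS is active.
With repressor NerS bound, *pexA* is not transcribed.
So PexA is not produced.
Required activator PexA is absent, so *vorB* is not transcribed.
So VorB is not produced.
ppGpp is present, so GixX is inactive.
With no repressor bound, *sibP* is transcribed.
So SibP is produced and active.
With repressor SibP bound, *purB* is not transcribed.
So PurB is not produced.
Norleucine is absent, so FubL is active.
Required activator VorB is absent, so *cilU* is not transcribed.
→ *cilU* is OFF in B.

A only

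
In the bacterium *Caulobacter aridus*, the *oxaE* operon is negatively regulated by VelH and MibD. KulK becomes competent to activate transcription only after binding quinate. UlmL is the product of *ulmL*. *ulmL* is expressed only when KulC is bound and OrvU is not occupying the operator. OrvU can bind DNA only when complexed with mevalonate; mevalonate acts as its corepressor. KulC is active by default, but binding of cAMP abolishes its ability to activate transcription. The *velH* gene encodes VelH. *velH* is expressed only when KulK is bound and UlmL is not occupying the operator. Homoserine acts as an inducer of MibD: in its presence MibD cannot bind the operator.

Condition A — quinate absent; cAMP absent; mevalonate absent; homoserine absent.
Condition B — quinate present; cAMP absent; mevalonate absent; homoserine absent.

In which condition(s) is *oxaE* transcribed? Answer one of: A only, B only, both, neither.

neither

Condition A:
Quinate is absent, so KulK is inactive.
cAMP is absent, so KulC is active.
Mevalonate is absent, so OrvU is inactive.
No repressor is bound and KulC is active, so *ulmL* is transcribed.
So UlmL is produced and active.
With repressor UlmL bound, *velH* is not transcribed.
So VelH is not produced.
Homoserine is absent, so MibD is active.
With repressor MibD bound, *oxaE* is not transcribed.
→ *oxaE* is OFF in A.
Condition B:
Quinate is present, so KulK is active.
cAMP is absent, so KulC is active.
Mevalonate is absent, so OrvU is inactive.
No repressor is bound and KulC is active, so *ulmL* is transcribed.
So UlmL is produced and active.
With repressor UlmL bound, *velH* is not transcribed.
So VelH is not produced.
Homoserine is absent, so MibD is active.
With repressor MibD bound, *oxaE* is not transcribed.
→ *oxaE* is OFF in B.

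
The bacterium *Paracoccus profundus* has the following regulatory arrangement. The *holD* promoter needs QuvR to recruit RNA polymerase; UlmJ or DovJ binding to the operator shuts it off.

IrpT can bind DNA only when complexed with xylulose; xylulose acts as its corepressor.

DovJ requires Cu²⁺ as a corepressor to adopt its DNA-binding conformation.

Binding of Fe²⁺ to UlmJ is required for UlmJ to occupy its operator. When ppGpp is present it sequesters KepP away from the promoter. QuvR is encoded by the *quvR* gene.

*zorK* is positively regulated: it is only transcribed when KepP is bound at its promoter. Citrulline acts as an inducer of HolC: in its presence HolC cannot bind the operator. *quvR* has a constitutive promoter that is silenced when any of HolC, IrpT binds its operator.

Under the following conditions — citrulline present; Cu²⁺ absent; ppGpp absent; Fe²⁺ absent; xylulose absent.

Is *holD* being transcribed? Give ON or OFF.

Fe²⁺ is absent, so UlmJ is inactive.
Cu²⁺ is absent, so DovJ is inactive.
Citrulline is present, so HolC is inactive.
Xylulose is absent, so IrpT is inactive.
With no repressor bound, *quvR* is transcribed.
So QuvR is produced and active.
No repressor is bound and QuvR is active, so *holD* is transcribed.

ON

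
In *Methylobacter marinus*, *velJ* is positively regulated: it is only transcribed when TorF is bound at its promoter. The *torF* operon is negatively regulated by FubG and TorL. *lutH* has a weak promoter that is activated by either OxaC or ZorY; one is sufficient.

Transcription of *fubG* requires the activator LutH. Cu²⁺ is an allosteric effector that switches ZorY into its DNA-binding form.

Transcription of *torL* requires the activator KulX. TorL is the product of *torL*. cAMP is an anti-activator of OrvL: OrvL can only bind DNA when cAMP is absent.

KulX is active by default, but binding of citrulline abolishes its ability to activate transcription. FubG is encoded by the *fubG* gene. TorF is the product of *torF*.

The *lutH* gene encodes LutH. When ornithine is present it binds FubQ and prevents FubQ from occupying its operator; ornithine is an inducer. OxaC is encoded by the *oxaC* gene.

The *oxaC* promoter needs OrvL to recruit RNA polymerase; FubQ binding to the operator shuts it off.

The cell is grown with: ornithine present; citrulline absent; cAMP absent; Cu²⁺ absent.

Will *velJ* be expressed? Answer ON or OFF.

cAMP is absent, so OrvL is active.
Ornithine is present, so FubQ is inactive.
No repressor is bound and OrvL is active, so *oxaC* is transcribed.
So OxaC is produced and active.
Cu²⁺ is absent, so ZorY is inactive.
Activator OxaC is present, so *lutH* is transcribed.
So LutH is produced and active.
No repressor is bound and LutH is active, so *fubG* is transcribed.
So FubG is produced and active.
Citrulline is absent, so KulX is active.
No repressor is bound and KulX is active, so *torL* is transcribed.
So TorL is produced and active.
With repressor FubG bound, *torF* is not transcribed.
So TorF is not produced.
Required activator TorF is absent, so *velJ* is not transcribed.

OFF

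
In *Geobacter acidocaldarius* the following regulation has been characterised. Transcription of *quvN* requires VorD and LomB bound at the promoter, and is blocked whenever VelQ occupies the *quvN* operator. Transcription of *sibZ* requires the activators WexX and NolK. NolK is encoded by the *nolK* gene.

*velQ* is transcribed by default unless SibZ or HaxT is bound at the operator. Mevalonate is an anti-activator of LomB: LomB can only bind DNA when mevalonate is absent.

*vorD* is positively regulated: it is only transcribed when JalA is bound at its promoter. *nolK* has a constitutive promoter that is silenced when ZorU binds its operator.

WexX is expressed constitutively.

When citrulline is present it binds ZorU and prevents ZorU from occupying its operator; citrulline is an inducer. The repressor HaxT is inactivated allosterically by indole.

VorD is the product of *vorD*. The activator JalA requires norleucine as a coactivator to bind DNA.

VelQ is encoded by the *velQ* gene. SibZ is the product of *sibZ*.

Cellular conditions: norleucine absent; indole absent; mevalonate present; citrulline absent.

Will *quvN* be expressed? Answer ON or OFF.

OFF

Norleucine is absent, so JalA is inactive.
Required activator JalA is absent, so *vorD* is not transcribed.
So VorD is not produced.
WexX is produced constitutively and is active.
Citrulline is absent, so ZorU is active.
With repressor ZorU bound, *nolK* is not transcribed.
So NolK is not produced.
Required activator NolK is absent, so *sibZ* is not transcribed.
So SibZ is not produced.
Indole is absent, so HaxT is active.
With repressor HaxT bound, *velQ* is not transcribed.
So VelQ is not produced.
Mevalonate is present, so LomB is inactive.
Required activator VorD is absent, so *quvN* is not transcribed.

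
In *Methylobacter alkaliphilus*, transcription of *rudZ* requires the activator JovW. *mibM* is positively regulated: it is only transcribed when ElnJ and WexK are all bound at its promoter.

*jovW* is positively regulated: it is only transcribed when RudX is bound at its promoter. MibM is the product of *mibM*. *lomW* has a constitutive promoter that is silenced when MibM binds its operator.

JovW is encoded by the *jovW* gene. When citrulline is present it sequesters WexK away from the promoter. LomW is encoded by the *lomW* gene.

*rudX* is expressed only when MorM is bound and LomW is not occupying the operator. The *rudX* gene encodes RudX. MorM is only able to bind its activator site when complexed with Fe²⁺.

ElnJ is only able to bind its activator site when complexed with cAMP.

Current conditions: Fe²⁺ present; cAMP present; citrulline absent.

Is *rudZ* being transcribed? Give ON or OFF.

ON

cAMP is present, so ElnJ is active.
Citrulline is absent, so WexK is active.
No repressor is bound and ElnJ and WexK are active, so *mibM* is transcribed.
So MibM is produced and active.
With repressor MibM bound, *lomW* is not transcribed.
So LomW is not produced.
Fe²⁺ is present, so MorM is active.
No repressor is bound and MorM is active, so *rudX* is transcribed.
So RudX is produced and active.
No repressor is bound and RudX is active, so *jovW* is transcribed.
So JovW is produced and active.
No repressor is bound and JovW is active, so *rudZ* is transcribed.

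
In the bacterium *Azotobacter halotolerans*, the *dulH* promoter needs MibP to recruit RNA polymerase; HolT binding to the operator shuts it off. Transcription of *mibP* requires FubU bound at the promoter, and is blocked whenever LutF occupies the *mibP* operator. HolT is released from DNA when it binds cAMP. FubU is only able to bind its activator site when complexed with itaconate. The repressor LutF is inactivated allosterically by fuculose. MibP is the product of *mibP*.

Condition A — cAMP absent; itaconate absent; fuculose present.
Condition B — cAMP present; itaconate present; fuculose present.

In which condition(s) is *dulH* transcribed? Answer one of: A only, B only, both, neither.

Condition A:
cAMP is absent, so HolT is active.
Itaconate is absent, so FubU is inactive.
Fuculose is present, so LutF is inactive.
Required activator FubU is absent, so *mibP* is not transcribed.
So MibP is not produced.
With repressor HolT bound, *dulH* is not transcribed.
→ *dulH* is OFF in A.
Condition B:
cAMP is present, so HolT is inactive.
Itaconate is present, so FubU is active.
Fuculose is present, so LutF is inactive.
No repressor is bound and FubU is active, so *mibP* is transcribed.
So MibP is produced and active.
No repressor is bound and MibP is active, so *dulH* is transcribed.
→ *dulH* is ON in B.

B only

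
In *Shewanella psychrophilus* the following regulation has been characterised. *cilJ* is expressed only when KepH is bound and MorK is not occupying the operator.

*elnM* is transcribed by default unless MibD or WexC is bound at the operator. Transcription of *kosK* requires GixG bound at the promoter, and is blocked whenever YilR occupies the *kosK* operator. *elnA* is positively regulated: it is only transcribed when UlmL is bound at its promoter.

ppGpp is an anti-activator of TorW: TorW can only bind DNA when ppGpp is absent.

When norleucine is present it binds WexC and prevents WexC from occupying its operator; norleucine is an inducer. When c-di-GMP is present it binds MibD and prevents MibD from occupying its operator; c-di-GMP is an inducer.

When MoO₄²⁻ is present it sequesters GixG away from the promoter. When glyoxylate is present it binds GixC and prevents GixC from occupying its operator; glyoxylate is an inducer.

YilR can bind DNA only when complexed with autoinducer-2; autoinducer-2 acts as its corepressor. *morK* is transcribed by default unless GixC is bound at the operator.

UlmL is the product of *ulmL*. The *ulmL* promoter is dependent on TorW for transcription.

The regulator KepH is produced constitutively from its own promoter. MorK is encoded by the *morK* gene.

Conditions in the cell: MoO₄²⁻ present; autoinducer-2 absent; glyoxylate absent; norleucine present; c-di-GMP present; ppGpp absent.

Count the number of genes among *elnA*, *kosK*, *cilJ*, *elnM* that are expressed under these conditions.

ppGpp is absent, so TorW is active.
No repressor is bound and TorW is active, so *ulmL* is transcribed.
So UlmL is produced and active.
No repressor is bound and UlmL is active, so *elnA* is transcribed.
→ *elnA* is ON.
MoO₄²⁻ is present, so GixG is inactive.
Autoinducer-2 is absent, so YilR is inactive.
Required activator GixG is absent, so *kosK* is not transcribed.
→ *kosK* is OFF.
Glyoxylate is absent, so GixC is active.
With repressor GixC bound, *morK* is not transcribed.
So MorK is not produced.
KepH is produced constitutively and is active.
No repressor is bound and KepH is active, so *cilJ* is transcribed.
→ *cilJ* is ON.
c-di-GMP is present, so MibD is inactive.
Norleucine is present, so WexC is inactive.
With no repressor bound, *elnM* is transcribed.
→ *elnM* is ON.
3 of the 4 genes are transcribed.

3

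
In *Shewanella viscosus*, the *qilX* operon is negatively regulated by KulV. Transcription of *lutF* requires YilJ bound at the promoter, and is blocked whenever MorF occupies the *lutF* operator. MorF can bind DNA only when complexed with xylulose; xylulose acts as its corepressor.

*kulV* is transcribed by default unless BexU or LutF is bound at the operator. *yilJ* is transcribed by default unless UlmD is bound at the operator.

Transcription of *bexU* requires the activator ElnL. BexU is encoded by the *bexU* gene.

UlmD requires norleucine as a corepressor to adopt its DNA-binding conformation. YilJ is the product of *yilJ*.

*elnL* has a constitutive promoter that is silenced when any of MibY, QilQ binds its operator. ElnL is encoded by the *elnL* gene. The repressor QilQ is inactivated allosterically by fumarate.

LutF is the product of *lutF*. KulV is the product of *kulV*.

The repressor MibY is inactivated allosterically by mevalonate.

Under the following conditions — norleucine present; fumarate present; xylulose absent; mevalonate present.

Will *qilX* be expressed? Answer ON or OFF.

ON

Mevalonate is present, so MibY is inactive.
Fumarate is present, so QilQ is inactive.
With no repressor bound, *elnL* is transcribed.
So ElnL is produced and active.
No repressor is bound and ElnL is active, so *bexU* is transcribed.
So BexU is produced and active.
Xylulose is absent, so MorF is inactive.
Norleucine is present, so UlmD is active.
With repressor UlmD bound, *yilJ* is not transcribed.
So YilJ is not produced.
Required activator YilJ is absent, so *lutF* is not transcribed.
So LutF is not produced.
With repressor BexU bound, *kulV* is not transcribed.
So KulV is not produced.
With no repressor bound, *qilX* is transcribed.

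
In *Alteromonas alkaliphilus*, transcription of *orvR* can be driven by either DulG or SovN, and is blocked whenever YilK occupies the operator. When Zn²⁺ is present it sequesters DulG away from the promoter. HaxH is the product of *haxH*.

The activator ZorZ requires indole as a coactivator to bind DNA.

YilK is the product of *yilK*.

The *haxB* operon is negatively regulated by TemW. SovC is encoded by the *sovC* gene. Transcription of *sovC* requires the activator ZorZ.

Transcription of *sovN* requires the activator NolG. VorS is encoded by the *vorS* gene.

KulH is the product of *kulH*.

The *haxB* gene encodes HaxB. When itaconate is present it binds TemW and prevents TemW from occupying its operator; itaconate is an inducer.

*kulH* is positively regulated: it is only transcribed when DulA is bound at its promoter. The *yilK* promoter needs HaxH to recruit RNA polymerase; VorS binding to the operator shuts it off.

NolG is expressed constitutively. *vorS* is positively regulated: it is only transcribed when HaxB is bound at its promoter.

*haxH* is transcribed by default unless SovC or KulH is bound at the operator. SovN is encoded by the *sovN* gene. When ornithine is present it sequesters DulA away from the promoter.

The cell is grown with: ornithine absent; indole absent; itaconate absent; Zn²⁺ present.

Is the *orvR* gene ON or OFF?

Zn²⁺ is present, so DulG is inactive.
Itaconate is absent, so TemW is active.
With repressor TemW bound, *haxB* is not transcribed.
So HaxB is not produced.
Required activator HaxB is absent, so *vorS* is not transcribed.
So VorS is not produced.
Indole is absent, so ZorZ is inactive.
Required activator ZorZ is absent, so *sovC* is not transcribed.
So SovC is not produced.
Ornithine is absent, so DulA is active.
No repressor is bound and DulA is active, so *kulH* is transcribed.
So KulH is produced and active.
With repressor KulH bound, *haxH* is not transcribed.
So HaxH is not produced.
Required activator HaxH is absent, so *yilK* is not transcribed.
So YilK is not produced.
NolG is produced constitutively and is active.
No repressor is bound and NolG is active, so *sovN* is transcribed.
So SovN is produced and active.
Activator SovN is present, so *orvR* is transcribed.

ON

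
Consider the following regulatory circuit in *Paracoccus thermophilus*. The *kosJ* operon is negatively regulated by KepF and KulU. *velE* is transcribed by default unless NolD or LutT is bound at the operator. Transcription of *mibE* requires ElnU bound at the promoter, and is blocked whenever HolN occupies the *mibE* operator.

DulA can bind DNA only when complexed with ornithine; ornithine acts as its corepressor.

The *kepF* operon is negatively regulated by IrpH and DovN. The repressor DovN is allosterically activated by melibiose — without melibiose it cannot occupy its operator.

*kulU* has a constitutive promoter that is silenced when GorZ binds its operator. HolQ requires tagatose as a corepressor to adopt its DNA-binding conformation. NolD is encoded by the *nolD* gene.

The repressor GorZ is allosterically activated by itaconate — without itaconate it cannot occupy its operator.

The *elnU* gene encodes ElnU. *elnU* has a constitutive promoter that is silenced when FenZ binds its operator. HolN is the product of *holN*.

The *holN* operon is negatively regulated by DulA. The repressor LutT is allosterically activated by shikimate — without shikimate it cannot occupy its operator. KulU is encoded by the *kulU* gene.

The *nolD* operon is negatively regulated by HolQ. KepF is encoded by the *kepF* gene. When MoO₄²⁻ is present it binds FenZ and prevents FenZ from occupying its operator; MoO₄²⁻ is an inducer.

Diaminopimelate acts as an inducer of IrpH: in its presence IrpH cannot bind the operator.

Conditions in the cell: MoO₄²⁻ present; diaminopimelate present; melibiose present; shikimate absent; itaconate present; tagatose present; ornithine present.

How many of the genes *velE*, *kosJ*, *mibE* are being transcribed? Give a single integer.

3

Tagatose is present, so HolQ is active.
With repressor HolQ bound, *nolD* is not transcribed.
So NolD is not produced.
Shikimate is absent, so LutT is inactive.
With no repressor bound, *velE* is transcribed.
→ *velE* is ON.
Diaminopimelate is present, so IrpH is inactive.
Melibiose is present, so DovN is active.
With repressor DovN bound, *kepF* is not transcribed.
So KepF is not produced.
Itaconate is present, so GorZ is active.
With repressor GorZ bound, *kulU* is not transcribed.
So KulU is not produced.
With no repressor bound, *kosJ* is transcribed.
→ *kosJ* is ON.
MoO₄²⁻ is present, so FenZ is inactive.
With no repressor bound, *elnU* is transcribed.
So ElnU is produced and active.
Ornithine is present, so DulA is active.
With repressor DulA bound, *holN* is not transcribed.
So HolN is not produced.
No repressor is bound and ElnU is active, so *mibE* is transcribed.
→ *mibE* is ON.
3 of the 3 genes are transcribed.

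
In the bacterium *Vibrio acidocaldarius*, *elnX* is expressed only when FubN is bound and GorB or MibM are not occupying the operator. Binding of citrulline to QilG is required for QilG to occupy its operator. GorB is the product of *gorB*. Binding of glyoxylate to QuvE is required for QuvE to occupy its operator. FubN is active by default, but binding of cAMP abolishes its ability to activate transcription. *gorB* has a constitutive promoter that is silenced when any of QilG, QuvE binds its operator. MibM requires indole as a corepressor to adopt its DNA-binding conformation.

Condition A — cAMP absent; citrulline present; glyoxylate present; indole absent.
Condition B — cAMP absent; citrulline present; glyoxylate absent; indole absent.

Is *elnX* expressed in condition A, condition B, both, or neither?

Condition A:
cAMP is absent, so FubN is active.
Citrulline is present, so QilG is active.
Glyoxylate is present, so QuvE is active.
With repressor QilG bound, *gorB* is not transcribed.
So GorB is not produced.
Indole is absent, so MibM is inactive.
No repressor is bound and FubN is active, so *elnX* is transcribed.
→ *elnX* is ON in A.
Condition B:
cAMP is absent, so FubN is active.
Citrulline is present, so QilG is active.
Glyoxylate is absent, so QuvE is inactive.
With repressor QilG bound, *gorB* is not transcribed.
So GorB is not produced.
Indole is absent, so MibM is inactive.
No repressor is bound and FubN is active, so *elnX* is transcribed.
→ *elnX* is ON in B.

both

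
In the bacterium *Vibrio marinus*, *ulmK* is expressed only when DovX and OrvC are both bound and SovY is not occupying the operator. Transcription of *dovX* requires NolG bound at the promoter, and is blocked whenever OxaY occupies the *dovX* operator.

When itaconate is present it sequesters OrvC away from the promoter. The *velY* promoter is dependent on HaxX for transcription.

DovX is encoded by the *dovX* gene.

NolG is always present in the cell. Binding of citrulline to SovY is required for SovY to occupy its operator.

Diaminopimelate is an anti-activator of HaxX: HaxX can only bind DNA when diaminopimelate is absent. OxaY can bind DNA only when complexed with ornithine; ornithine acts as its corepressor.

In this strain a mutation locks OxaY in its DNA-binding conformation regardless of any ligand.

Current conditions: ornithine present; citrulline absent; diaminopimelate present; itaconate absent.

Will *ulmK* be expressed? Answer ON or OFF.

OFF

NolG is produced constitutively and is active.
OxaY is constitutively active in this strain.
With repressor OxaY bound, *dovX* is not transcribed.
So DovX is not produced.
Itaconate is absent, so OrvC is active.
Citrulline is absent, so SovY is inactive.
Required activator DovX is absent, so *ulmK* is not transcribed.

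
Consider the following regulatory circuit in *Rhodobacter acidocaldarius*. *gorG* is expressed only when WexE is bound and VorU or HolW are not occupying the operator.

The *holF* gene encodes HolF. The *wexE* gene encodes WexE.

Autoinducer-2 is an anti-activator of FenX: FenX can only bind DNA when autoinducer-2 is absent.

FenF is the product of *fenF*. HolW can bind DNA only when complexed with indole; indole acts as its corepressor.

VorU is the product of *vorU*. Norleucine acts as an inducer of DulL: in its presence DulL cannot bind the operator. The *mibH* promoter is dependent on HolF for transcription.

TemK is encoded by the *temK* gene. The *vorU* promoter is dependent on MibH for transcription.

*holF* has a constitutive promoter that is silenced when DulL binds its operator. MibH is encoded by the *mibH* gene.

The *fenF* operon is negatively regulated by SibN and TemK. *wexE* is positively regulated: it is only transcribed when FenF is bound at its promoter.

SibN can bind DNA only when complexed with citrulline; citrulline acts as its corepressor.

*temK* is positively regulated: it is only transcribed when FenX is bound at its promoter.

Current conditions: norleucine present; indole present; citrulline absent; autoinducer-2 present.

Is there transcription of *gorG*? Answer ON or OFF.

OFF

Norleucine is present, so DulL is inactive.
With no repressor bound, *holF* is transcribed.
So HolF is produced and active.
No repressor is bound and HolF is active, so *mibH* is transcribed.
So MibH is produced and active.
No repressor is bound and MibH is active, so *vorU* is transcribed.
So VorU is produced and active.
Indole is present, so HolW is active.
Citrulline is absent, so SibN is inactive.
Autoinducer-2 is present, so FenX is inactive.
Required activator FenX is absent, so *temK* is not transcribed.
So TemK is not produced.
With no repressor bound, *fenF* is transcribed.
So FenF is produced and active.
No repressor is bound and FenF is active, so *wexE* is transcribed.
So WexE is produced and active.
With repressor VorU bound, *gorG* is not transcribed.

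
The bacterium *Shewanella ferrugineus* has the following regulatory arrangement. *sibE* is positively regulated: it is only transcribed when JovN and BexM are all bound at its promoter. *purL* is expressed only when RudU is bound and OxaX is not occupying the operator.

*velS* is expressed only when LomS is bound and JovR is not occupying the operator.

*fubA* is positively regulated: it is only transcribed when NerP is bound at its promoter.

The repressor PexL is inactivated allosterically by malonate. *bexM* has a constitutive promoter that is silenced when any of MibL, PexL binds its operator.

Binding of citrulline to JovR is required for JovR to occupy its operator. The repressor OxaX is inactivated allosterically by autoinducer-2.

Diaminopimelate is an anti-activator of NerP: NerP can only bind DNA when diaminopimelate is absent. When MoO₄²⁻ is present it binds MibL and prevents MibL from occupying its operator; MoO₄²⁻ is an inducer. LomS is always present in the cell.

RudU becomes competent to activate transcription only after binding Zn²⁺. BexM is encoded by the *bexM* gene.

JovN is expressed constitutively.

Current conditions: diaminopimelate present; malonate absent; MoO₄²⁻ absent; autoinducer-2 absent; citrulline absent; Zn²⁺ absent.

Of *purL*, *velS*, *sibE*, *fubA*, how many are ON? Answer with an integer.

1

Autoinducer-2 is absent, so OxaX is active.
Zn²⁺ is absent, so RudU is inactive.
With repressor OxaX bound, *purL* is not transcribed.
→ *purL* is OFF.
Citrulline is absent, so JovR is inactive.
LomS is produced constitutively and is active.
No repressor is bound and LomS is active, so *velS* is transcribed.
→ *velS* is ON.
JovN is produced constitutively and is active.
MoO₄²⁻ is absent, so MibL is active.
Malonate is absent, so PexL is active.
With repressor MibL bound, *bexM* is not transcribed.
So BexM is not produced.
Required activator BexM is absent, so *sibE* is not transcribed.
→ *sibE* is OFF.
Diaminopimelate is present, so NerP is inactive.
Required activator NerP is absent, so *fubA* is not transcribed.
→ *fubA* is OFF.
1 of the 4 genes is transcribed.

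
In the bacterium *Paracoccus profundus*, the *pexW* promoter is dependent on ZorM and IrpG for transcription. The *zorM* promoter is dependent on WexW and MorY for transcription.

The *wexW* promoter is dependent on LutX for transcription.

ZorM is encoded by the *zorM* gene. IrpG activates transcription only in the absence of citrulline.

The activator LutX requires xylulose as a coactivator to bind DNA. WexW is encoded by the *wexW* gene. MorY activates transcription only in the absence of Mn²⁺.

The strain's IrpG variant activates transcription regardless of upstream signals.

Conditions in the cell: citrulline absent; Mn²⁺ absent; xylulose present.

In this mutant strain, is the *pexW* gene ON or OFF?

Xylulose is present, so LutX is active.
No repressor is bound and LutX is active, so *wexW* is transcribed.
So WexW is produced and active.
Mn²⁺ is absent, so MorY is active.
No repressor is bound and WexW and MorY are active, so *zorM* is transcribed.
So ZorM is produced and active.
IrpG is constitutively active in this strain.
No repressor is bound and ZorM and IrpG are active, so *pexW* is transcribed.

ON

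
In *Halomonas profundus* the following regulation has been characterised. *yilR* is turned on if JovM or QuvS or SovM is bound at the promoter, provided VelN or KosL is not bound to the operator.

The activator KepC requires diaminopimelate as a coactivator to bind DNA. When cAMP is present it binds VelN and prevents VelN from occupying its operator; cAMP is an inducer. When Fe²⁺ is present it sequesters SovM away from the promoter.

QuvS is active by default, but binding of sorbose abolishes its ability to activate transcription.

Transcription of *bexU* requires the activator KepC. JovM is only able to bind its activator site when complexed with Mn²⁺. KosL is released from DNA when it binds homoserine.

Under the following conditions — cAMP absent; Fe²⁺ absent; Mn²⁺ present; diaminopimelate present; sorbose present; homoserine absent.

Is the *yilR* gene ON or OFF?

OFF

Mn²⁺ is present, so JovM is active.
cAMP is absent, so VelN is active.
Sorbose is present, so QuvS is inactive.
Homoserine is absent, so KosL is active.
Fe²⁺ is absent, so SovM is active.
With repressor VelN bound, *yilR* is not transcribed.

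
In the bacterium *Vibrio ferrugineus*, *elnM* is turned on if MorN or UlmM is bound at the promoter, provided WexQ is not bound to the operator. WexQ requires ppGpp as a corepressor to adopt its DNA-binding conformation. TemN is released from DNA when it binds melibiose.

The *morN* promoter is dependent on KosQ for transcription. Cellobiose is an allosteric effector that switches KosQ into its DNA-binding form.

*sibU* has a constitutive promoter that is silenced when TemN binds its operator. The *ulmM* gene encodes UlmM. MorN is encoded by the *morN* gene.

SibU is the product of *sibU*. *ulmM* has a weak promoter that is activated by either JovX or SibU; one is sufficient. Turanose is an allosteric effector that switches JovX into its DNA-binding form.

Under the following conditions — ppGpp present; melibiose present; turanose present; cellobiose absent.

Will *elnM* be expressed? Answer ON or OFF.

Cellobiose is absent, so KosQ is inactive.
Required activator KosQ is absent, so *morN* is not transcribed.
So MorN is not produced.
ppGpp is present, so WexQ is active.
Turanose is present, so JovX is active.
Melibiose is present, so TemN is inactive.
With no repressor bound, *sibU* is transcribed.
So SibU is produced and active.
Activator JovX is present, so *ulmM* is transcribed.
So UlmM is produced and active.
With repressor WexQ bound, *elnM* is not transcribed.

OFF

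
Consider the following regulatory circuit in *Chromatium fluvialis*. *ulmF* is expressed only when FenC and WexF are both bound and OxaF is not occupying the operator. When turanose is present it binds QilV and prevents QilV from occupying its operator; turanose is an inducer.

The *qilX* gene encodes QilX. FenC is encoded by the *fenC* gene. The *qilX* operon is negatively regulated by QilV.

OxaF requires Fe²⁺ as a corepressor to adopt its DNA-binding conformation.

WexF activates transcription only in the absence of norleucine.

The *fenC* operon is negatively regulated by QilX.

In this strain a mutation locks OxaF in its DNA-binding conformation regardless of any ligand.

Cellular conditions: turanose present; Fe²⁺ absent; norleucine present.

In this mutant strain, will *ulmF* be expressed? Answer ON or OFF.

OFF

Turanose is present, so QilV is inactive.
With no repressor bound, *qilX* is transcribed.
So QilX is produced and active.
With repressor QilX bound, *fenC* is not transcribed.
So FenC is not produced.
Norleucine is present, so WexF is inactive.
OxaF is constitutively active in this strain.
With repressor OxaF bound, *ulmF* is not transcribed.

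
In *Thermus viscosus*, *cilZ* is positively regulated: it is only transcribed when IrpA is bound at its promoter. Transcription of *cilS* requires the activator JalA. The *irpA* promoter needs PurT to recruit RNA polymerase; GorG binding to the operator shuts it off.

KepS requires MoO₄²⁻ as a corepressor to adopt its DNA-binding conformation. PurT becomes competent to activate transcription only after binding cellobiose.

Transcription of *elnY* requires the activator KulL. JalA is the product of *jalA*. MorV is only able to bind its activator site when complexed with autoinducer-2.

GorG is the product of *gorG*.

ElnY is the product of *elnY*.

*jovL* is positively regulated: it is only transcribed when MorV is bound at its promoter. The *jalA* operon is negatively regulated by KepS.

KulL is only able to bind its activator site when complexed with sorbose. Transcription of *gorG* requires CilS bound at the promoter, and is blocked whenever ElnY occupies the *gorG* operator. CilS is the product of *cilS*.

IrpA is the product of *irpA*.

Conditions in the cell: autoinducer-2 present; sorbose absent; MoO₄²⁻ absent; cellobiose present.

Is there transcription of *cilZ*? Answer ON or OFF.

MoO₄²⁻ is absent, so KepS is inactive.
With no repressor bound, *jalA* is transcribed.
So JalA is produced and active.
No repressor is bound and JalA is active, so *cilS* is transcribed.
So CilS is produced and active.
Sorbose is absent, so KulL is inactive.
Required activator KulL is absent, so *elnY* is not transcribed.
So ElnY is not produced.
No repressor is bound and CilS is active, so *gorG* is transcribed.
So GorG is produced and active.
Cellobiose is present, so PurT is active.
With repressor GorG bound, *irpA* is not transcribed.
So IrpA is not produced.
Required activator IrpA is absent, so *cilZ* is not transcribed.

OFF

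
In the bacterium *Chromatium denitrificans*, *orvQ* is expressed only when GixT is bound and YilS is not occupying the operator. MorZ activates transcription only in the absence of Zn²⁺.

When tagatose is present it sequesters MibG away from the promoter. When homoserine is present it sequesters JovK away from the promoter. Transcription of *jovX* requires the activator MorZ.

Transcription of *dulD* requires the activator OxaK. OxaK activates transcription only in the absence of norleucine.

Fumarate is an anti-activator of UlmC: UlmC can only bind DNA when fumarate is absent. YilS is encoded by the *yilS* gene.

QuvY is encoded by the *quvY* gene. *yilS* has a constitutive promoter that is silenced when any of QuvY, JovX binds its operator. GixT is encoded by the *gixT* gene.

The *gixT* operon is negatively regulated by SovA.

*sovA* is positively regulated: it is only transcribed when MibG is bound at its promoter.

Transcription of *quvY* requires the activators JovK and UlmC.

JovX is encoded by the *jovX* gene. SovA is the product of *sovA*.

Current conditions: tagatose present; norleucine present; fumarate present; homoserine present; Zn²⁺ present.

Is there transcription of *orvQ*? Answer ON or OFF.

OFF

Homoserine is present, so JovK is inactive.
Fumarate is present, so UlmC is inactive.
Required activator JovK is absent, so *quvY* is not transcribed.
So QuvY is not produced.
Zn²⁺ is present, so MorZ is inactive.
Required activator MorZ is absent, so *jovX* is not transcribed.
So JovX is not produced.
With no repressor bound, *yilS* is transcribed.
So YilS is produced and active.
Tagatose is present, so MibG is inactive.
Required activator MibG is absent, so *sovA* is not transcribed.
So SovA is not produced.
With no repressor bound, *gixT* is transcribed.
So GixT is produced and active.
With repressor YilS bound, *orvQ* is not transcribed.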